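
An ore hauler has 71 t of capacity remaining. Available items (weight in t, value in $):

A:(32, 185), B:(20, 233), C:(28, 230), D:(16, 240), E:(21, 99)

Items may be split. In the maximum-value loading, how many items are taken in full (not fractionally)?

Greedy by value/weight ratio, highest first.
Ratios (sorted): D 15.00, B 11.65, C 8.21, A 5.78, E 4.71
take D (16 @ 240); take B (20 @ 233); take C (28 @ 230); take 7/32 of A → 40.47. Capacity used 71/71.
3 item(s) taken whole; one partial (take 7/32 of A).

3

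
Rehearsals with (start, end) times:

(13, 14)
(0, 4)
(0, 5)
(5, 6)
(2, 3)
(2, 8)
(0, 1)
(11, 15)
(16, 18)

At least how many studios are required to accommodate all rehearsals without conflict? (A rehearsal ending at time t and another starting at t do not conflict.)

4

Count concurrent intervals with a sweep; the peak is the room count.
starts: [0, 0, 0, 2, 2, 5, 11, 13, 16]
ends:   [1, 3, 4, 5, 6, 8, 14, 15, 18]
s0→1 s0→2 s0→3 e1→2 s2→3 s2→4  — peak 4.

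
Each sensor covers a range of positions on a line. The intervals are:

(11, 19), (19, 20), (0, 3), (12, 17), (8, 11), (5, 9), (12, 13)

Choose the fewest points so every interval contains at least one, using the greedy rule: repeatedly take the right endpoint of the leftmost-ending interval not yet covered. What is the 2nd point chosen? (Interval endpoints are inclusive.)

9

By right end: [0,3]  [5,9]  [8,11]  [12,13]  [12,17]  [11,19]  [19,20]
[0,3] uncovered → point at 3; [5,9] uncovered → point at 9; [12,13] uncovered → point at 13; [19,20] uncovered → point at 20.
Points: 3, 9, 13, 20 (4 total).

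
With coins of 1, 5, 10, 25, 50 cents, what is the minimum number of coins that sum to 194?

10

Greedy: take as many of the largest coin as possible, then repeat with the remainder.
194 = 3×50 + 1×25 + 1×10 + 1×5 + 4×1
Total coins = 3 + 1 + 1 + 1 + 4 = 10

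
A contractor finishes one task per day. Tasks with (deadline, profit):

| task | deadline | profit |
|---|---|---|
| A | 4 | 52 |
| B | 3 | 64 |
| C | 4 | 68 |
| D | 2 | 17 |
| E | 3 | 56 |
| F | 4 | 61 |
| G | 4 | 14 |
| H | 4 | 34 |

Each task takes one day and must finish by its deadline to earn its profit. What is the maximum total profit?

249

Profit order: C=68 B=64 F=61 E=56 A=52 H=34 D=17 G=14
Assign: C→slot 4, B→slot 3, F→slot 2, E→slot 1, A skipped, H skipped, D skipped, G skipped.
Slots: [1:E] [2:F] [3:B] [4:C]
Profit = 56 + 61 + 64 + 68 = 249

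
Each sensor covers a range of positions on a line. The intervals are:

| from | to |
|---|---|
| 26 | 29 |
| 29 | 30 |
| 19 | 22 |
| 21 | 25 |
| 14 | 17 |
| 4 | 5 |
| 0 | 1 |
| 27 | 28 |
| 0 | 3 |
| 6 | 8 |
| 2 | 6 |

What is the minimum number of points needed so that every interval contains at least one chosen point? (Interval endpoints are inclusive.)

Sorted: [0,1] [0,3] [4,5] [2,6] [6,8] [14,17] [19,22] [21,25] [27,28] [26,29] [29,30]
{[0,1],[0,3]} hit by 1; {[4,5],[2,6]} hit by 5; {[6,8]} hit by 8; {[14,17]} hit by 17; {[19,22],[21,25]} hit by 22; {[27,28],[26,29]} hit by 28; {[29,30]} hit by 30.
Points: 1, 5, 8, 17, 22, 28, 30 (7 total).

7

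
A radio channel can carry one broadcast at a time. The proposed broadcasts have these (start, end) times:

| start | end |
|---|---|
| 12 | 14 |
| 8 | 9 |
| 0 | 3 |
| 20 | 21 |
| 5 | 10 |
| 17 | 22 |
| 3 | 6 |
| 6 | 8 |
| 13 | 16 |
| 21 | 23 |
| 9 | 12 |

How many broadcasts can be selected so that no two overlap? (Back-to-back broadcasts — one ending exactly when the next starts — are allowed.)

8

Greedy by earliest finish: after sorting by end time, pick each interval compatible with the last pick.
By end time: (0,3), (3,6), (6,8), (8,9), (5,10), (9,12), (12,14), (13,16), (20,21), (17,22), (21,23).
Pick (0,3); next start ≥ 3 → (3,6); next start ≥ 6 → (6,8); next start ≥ 8 → (8,9); next start ≥ 9 → (9,12); next start ≥ 12 → (12,14); next start ≥ 14 → (20,21); next start ≥ 21 → (21,23).
Selected 8 broadcasts.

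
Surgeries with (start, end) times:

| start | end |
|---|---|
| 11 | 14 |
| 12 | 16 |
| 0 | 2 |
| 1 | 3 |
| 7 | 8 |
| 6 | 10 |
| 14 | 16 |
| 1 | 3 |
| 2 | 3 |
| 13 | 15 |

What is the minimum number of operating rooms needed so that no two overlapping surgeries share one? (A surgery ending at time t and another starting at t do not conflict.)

The answer is the maximum number of intervals overlapping at any instant.
starts: [0, 1, 1, 2, 6, 7, 11, 12, 13, 14]
ends:   [2, 3, 3, 3, 8, 10, 14, 15, 16, 16]
s0→1 s1→2 s1→3  — peak 3.

3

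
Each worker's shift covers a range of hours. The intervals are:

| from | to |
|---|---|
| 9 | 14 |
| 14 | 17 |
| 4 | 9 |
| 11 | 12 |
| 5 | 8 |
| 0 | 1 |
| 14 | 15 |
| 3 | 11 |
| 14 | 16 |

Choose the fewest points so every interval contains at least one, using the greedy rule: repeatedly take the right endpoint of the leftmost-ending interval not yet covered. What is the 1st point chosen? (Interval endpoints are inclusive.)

Sorted: [0,1] [5,8] [4,9] [3,11] [11,12] [9,14] [14,15] [14,16] [14,17]
{[0,1]} hit by 1; {[5,8],[4,9],[3,11]} hit by 8; {[11,12],[9,14]} hit by 12; {[14,15],[14,16],[14,17]} hit by 15.
Points: 1, 8, 12, 15 (4 total).

1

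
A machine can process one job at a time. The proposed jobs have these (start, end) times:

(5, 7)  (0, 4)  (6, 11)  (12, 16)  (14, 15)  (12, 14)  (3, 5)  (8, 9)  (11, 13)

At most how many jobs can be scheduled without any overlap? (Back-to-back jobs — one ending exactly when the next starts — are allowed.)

Greedy by earliest finish: after sorting by end time, pick each interval compatible with the last pick.
By end time: (0,4), (3,5), (5,7), (8,9), (6,11), (11,13), (12,14), (14,15), (12,16).
Pick (0,4); next start ≥ 4 → (5,7); next start ≥ 7 → (8,9); next start ≥ 9 → (11,13); next start ≥ 13 → (14,15).
Selected 5 jobs.

5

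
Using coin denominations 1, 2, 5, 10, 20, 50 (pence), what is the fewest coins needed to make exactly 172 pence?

Greedy: take as many of the largest coin as possible, then repeat with the remainder.
172 = 3×50 + 1×20 + 1×2
Total coins = 3 + 1 + 1 = 5

5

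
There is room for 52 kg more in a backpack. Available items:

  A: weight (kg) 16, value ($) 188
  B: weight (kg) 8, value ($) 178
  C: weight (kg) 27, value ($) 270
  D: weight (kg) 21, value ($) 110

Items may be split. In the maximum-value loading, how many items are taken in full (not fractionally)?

Order: B (178/8=22.25) > A (188/16=11.75) > C (270/27=10.00) > D (110/21=5.24)
Fill: take B (8 @ 178) → take A (16 @ 188) → take C (27 @ 270) → take 1/21 of D → 5.24; 52/52 used.
3 item(s) taken whole; one partial (take 1/21 of D).

3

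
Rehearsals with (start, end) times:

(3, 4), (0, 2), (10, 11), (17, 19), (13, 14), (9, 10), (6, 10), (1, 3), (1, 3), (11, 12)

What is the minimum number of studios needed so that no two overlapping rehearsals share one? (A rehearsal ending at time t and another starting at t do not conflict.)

The answer is the maximum number of intervals overlapping at any instant.
starts: [0, 1, 1, 3, 6, 9, 10, 11, 13, 17]
ends:   [2, 3, 3, 4, 10, 10, 11, 12, 14, 19]
s0→1 s1→2 s1→3  — peak 3.

3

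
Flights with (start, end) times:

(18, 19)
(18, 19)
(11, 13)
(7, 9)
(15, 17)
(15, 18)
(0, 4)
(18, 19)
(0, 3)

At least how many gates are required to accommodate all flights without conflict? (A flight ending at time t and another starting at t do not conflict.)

starts: [0, 0, 7, 11, 15, 15, 18, 18, 18]
ends:   [3, 4, 9, 13, 17, 18, 19, 19, 19]
s0→1 s0→2 e3→1 e4→0 s7→1 e9→0 s11→1 e13→0 s15→1 s15→2 e17→1 e18→0 s18→1 s18→2 s18→3  — peak 3.

3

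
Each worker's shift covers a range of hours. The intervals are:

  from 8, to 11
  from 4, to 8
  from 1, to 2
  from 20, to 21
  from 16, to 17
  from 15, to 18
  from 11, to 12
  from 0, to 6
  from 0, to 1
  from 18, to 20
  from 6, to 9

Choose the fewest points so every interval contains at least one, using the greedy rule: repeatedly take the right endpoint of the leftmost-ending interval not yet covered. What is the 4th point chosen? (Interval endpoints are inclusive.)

By right end: [0,1]  [1,2]  [0,6]  [4,8]  [6,9]  [8,11]  [11,12]  [16,17]  [15,18]  [18,20]  [20,21]
[0,1] uncovered → point at 1; [4,8] uncovered → point at 8; [11,12] uncovered → point at 12; [16,17] uncovered → point at 17; [18,20] uncovered → point at 20.
Points: 1, 8, 12, 17, 20 (5 total).

17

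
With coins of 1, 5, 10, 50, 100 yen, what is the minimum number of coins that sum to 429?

429 − 4×100→29 − 2×10→9 − 1×5→4 − 4×1→0
Total coins = 4 + 2 + 1 + 4 = 11

11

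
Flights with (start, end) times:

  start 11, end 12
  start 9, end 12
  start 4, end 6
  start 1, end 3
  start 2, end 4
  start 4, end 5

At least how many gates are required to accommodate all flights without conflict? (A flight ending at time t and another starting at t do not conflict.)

2

The answer is the maximum number of intervals overlapping at any instant.
Events (time:±→running): 1:+→1 2:+→2 … peak 2.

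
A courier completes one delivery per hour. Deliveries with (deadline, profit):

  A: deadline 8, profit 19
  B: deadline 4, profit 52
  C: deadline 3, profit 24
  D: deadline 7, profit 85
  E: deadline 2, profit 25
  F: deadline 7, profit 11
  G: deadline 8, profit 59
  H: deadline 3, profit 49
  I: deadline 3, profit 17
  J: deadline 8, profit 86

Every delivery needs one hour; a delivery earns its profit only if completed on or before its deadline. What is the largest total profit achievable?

By profit: J(d8,86), D(d7,85), G(d8,59), B(d4,52), H(d3,49), E(d2,25), C(d3,24), A(d8,19), I(d3,17), F(d7,11)
J→slot 8; D→slot 7; G→slot 6; B→slot 4; H→slot 3; E→slot 2; C→slot 1; A→slot 5; I skipped; F skipped.
Profit = 24 + 25 + 49 + 52 + 19 + 59 + 85 + 86 = 399

399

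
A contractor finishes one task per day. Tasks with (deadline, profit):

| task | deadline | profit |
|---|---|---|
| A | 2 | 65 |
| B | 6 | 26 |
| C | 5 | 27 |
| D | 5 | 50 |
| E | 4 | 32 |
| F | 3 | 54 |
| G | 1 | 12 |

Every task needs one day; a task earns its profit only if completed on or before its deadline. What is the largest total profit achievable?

Take jobs in profit order; each goes to the latest open slot no later than its deadline.
By profit: A(d2,65), F(d3,54), D(d5,50), E(d4,32), C(d5,27), B(d6,26), G(d1,12)
A→slot 2; F→slot 3; D→slot 5; E→slot 4; C→slot 1; B→slot 6; G skipped.
Profit = 27 + 65 + 54 + 32 + 50 + 26 = 254

254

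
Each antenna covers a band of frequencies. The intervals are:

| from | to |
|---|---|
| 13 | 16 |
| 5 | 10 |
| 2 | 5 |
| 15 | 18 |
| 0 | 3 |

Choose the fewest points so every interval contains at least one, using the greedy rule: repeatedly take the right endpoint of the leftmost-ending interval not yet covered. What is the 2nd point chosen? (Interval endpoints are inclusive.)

10

Sort by right endpoint; whenever an interval is uncovered, place a point at its right end.
Sorted: [0,3] [2,5] [5,10] [13,16] [15,18]
{[0,3],[2,5]} hit by 3; {[5,10]} hit by 10; {[13,16],[15,18]} hit by 16.
Points: 3, 10, 16 (3 total).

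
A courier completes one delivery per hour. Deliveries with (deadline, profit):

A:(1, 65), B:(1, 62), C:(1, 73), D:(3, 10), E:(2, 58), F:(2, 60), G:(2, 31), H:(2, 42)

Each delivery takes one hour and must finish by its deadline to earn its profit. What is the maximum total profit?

143

Sort by profit descending; place each in the latest free slot ≤ its deadline.
By profit: C(d1,73), A(d1,65), B(d1,62), F(d2,60), E(d2,58), H(d2,42), G(d2,31), D(d3,10)
C→slot 1; A skipped; B skipped; F→slot 2; E skipped; H skipped; G skipped; D→slot 3.
Profit = 73 + 60 + 10 = 143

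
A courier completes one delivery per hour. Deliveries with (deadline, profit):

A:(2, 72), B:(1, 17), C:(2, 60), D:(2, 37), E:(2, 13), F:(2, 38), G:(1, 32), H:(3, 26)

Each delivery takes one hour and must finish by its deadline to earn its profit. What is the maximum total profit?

158

Sort by profit descending; place each in the latest free slot ≤ its deadline.
By profit: A(d2,72), C(d2,60), F(d2,38), D(d2,37), G(d1,32), H(d3,26), B(d1,17), E(d2,13)
A→slot 2; C→slot 1; F skipped; D skipped; G skipped; H→slot 3; B skipped; E skipped.
Profit = 60 + 72 + 26 = 158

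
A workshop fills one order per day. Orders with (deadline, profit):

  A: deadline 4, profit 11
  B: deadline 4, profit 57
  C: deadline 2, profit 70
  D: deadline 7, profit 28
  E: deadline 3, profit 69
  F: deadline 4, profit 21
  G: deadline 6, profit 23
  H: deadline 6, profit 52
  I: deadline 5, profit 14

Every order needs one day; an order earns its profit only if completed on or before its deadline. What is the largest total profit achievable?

Profit order: C=70 E=69 B=57 H=52 D=28 G=23 F=21 I=14 A=11
Assign: C→slot 2, E→slot 3, B→slot 4, H→slot 6, D→slot 7, G→slot 5, F→slot 1, I skipped, A skipped.
Slots: [1:F] [2:C] [3:E] [4:B] [5:G] [6:H] [7:D]
Profit = 21 + 70 + 69 + 57 + 23 + 52 + 28 = 320

320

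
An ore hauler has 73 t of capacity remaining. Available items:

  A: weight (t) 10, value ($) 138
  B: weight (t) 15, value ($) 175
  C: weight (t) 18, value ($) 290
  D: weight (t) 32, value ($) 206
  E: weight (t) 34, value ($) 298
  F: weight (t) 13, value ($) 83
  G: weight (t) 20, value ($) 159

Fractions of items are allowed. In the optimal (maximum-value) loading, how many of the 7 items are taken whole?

3

Ratios (sorted): C 16.11, A 13.80, B 11.67, E 8.76, G 7.95, D 6.44, F 6.38
take C (18 @ 290); take A (10 @ 138); take B (15 @ 175); take 30/34 of E → 262.94. Capacity used 73/73.
3 item(s) taken whole; one partial (take 30/34 of E).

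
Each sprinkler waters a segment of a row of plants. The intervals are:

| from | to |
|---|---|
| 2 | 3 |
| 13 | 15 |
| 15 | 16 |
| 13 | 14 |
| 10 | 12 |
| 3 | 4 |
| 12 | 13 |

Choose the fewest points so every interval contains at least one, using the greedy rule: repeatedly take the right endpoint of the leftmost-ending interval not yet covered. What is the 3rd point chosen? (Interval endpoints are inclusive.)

14

By right end: [2,3]  [3,4]  [10,12]  [12,13]  [13,14]  [13,15]  [15,16]
[2,3] uncovered → point at 3; [10,12] uncovered → point at 12; [13,14] uncovered → point at 14; [15,16] uncovered → point at 16.
Points: 3, 12, 14, 16 (4 total).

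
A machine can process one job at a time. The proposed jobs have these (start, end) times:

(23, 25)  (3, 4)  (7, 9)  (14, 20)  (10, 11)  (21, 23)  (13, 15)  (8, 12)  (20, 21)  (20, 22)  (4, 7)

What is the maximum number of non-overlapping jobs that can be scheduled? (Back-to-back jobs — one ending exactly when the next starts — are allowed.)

Sort by end time and greedily take each interval whose start is ≥ the last chosen end.
Sorted by end: (3,4)  (4,7)  (7,9)  (10,11)  (8,12)  (13,15)  (14,20)  (20,21)  (20,22)  (21,23)  (23,25)
take (3,4); take (4,7); take (7,9); take (10,11); take (13,15); skip (14,20); take (20,21); take (21,23); take (23,25).
Selected 8 jobs.

8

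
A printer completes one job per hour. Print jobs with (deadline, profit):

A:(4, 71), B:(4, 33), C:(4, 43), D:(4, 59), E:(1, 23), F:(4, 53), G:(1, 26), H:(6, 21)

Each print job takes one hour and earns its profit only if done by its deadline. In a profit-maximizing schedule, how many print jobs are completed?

5

Sort by profit descending; place each in the latest free slot ≤ its deadline.
Profit order: A=71 D=59 F=53 C=43 B=33 G=26 E=23 H=21
Assign: A→slot 4, D→slot 3, F→slot 2, C→slot 1, B skipped, G skipped, E skipped, H→slot 6.
Slots: [1:C] [2:F] [3:D] [4:A] [6:H]
5 of 8 scheduled.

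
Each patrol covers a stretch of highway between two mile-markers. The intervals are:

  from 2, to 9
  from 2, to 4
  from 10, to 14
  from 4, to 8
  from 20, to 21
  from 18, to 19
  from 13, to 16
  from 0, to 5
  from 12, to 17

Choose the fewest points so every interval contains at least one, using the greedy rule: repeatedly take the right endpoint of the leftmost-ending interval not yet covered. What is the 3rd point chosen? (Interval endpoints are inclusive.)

19

Process intervals by earliest right end; each time one isn't hit yet, stab at its right endpoint.
By right end: [2,4]  [0,5]  [4,8]  [2,9]  [10,14]  [13,16]  [12,17]  [18,19]  [20,21]
[2,4] uncovered → point at 4; [10,14] uncovered → point at 14; [18,19] uncovered → point at 19; [20,21] uncovered → point at 21.
Points: 4, 14, 19, 21 (4 total).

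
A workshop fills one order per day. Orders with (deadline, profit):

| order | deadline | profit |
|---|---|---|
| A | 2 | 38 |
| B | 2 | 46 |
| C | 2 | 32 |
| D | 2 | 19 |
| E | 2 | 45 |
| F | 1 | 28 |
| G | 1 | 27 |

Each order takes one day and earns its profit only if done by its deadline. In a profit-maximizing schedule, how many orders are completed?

2

Sort by profit descending; place each in the latest free slot ≤ its deadline.
Profit order: B=46 E=45 A=38 C=32 F=28 G=27 D=19
Assign: B→slot 2, E→slot 1, A skipped, C skipped, F skipped, G skipped, D skipped.
Slots: [1:E] [2:B]
2 of 7 scheduled.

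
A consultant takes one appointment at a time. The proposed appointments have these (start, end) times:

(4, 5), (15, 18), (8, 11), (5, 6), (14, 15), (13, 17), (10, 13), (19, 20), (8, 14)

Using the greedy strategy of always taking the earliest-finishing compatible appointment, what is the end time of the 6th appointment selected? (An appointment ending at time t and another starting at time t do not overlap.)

20

Sorted by end: (4,5)  (5,6)  (8,11)  (10,13)  (8,14)  (14,15)  (13,17)  (15,18)  (19,20)
take (4,5); take (5,6); take (8,11); skip (10,13); skip (8,14); take (14,15); take (15,18); take (19,20).
Selected: (4,5) (5,6) (8,11) (14,15) (15,18) (19,20)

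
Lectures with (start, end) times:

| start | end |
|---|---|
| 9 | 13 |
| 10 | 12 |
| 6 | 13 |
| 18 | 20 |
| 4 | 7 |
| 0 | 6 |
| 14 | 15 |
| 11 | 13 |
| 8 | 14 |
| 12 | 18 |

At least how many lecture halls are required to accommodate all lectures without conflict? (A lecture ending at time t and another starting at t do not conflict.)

The answer is the maximum number of intervals overlapping at any instant.
starts: [0, 4, 6, 8, 9, 10, 11, 12, 14, 18]
ends:   [6, 7, 12, 13, 13, 13, 14, 15, 18, 20]
s0→1 s4→2 e6→1 s6→2 e7→1 s8→2 s9→3 s10→4 s11→5  — peak 5.

5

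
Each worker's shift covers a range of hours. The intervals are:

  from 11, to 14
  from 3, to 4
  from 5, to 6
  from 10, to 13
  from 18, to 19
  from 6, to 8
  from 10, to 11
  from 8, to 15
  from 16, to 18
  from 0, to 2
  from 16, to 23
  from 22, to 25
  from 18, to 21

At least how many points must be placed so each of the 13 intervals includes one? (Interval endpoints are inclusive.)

Sorted: [0,2] [3,4] [5,6] [6,8] [10,11] [10,13] [11,14] [8,15] [16,18] [18,19] [18,21] [16,23] [22,25]
{[0,2]} hit by 2; {[3,4]} hit by 4; {[5,6],[6,8]} hit by 6; {[10,11],[10,13],[11,14],[8,15]} hit by 11; {[16,18],[18,19],[18,21],[16,23]} hit by 18; {[22,25]} hit by 25.
Points: 2, 4, 6, 11, 18, 25 (6 total).

6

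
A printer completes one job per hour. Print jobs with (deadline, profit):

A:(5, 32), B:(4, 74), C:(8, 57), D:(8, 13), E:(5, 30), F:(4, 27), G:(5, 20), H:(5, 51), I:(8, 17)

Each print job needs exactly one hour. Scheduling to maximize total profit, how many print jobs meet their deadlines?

8

By profit: B(d4,74), C(d8,57), H(d5,51), A(d5,32), E(d5,30), F(d4,27), G(d5,20), I(d8,17), D(d8,13)
B→slot 4; C→slot 8; H→slot 5; A→slot 3; E→slot 2; F→slot 1; G skipped; I→slot 7; D→slot 6.
8 of 9 scheduled.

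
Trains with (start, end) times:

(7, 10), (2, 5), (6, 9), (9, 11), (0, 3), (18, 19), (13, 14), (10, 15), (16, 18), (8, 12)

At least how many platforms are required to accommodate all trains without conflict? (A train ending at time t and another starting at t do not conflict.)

3

The answer is the maximum number of intervals overlapping at any instant.
starts: [0, 2, 6, 7, 8, 9, 10, 13, 16, 18]
ends:   [3, 5, 9, 10, 11, 12, 14, 15, 18, 19]
s0→1 s2→2 e3→1 e5→0 s6→1 s7→2 s8→3  — peak 3.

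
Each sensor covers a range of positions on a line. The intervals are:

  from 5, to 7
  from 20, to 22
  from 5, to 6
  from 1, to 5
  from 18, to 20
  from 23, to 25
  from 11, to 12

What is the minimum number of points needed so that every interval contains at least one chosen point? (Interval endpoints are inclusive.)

Process intervals by earliest right end; each time one isn't hit yet, stab at its right endpoint.
Sorted: [1,5] [5,6] [5,7] [11,12] [18,20] [20,22] [23,25]
{[1,5],[5,6],[5,7]} hit by 5; {[11,12]} hit by 12; {[18,20],[20,22]} hit by 20; {[23,25]} hit by 25.
Points: 5, 12, 20, 25 (4 total).

4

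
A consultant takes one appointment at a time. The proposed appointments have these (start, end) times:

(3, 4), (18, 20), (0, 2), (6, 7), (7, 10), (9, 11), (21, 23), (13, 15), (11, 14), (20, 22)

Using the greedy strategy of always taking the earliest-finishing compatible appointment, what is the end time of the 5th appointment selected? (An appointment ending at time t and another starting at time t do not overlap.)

Sorted by end: (0,2)  (3,4)  (6,7)  (7,10)  (9,11)  (11,14)  (13,15)  (18,20)  (20,22)  (21,23)
take (0,2); take (3,4); take (6,7); take (7,10); take (11,14); skip (13,15); take (18,20); take (20,22).
Selected: (0,2) (3,4) (6,7) (7,10) (11,14) (18,20) (20,22)

14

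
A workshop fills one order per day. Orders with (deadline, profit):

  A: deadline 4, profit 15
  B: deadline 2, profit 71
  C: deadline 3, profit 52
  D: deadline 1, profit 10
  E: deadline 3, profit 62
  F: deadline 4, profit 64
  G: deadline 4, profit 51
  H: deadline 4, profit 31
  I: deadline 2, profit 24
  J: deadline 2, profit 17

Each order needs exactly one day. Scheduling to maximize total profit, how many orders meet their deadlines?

By profit: B(d2,71), F(d4,64), E(d3,62), C(d3,52), G(d4,51), H(d4,31), I(d2,24), J(d2,17), A(d4,15), D(d1,10)
B→slot 2; F→slot 4; E→slot 3; C→slot 1; G skipped; H skipped; I skipped; J skipped; A skipped; D skipped.
4 of 10 scheduled.

4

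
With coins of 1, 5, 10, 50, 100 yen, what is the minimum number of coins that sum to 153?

5

Greedy: take as many of the largest coin as possible, then repeat with the remainder.
153 = 1×100 + 1×50 + 3×1
Total coins = 1 + 1 + 3 = 5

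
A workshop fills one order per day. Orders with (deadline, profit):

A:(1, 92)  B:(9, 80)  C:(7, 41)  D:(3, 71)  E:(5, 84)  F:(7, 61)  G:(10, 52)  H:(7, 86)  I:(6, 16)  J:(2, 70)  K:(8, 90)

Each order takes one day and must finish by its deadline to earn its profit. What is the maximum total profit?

727

Profit order: A=92 K=90 H=86 E=84 B=80 D=71 J=70 F=61 G=52 C=41 I=16
Assign: A→slot 1, K→slot 8, H→slot 7, E→slot 5, B→slot 9, D→slot 3, J→slot 2, F→slot 6, G→slot 10, C→slot 4, I skipped.
Slots: [1:A] [2:J] [3:D] [4:C] [5:E] [6:F] [7:H] [8:K] [9:B] [10:G]
Profit = 92 + 70 + 71 + 41 + 84 + 61 + 86 + 90 + 80 + 52 = 727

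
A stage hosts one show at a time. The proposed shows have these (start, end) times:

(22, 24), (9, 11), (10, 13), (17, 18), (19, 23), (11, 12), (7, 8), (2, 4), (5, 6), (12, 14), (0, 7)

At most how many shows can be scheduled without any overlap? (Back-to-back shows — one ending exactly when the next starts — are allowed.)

Greedy by earliest finish: after sorting by end time, pick each interval compatible with the last pick.
By end time: (2,4), (5,6), (0,7), (7,8), (9,11), (11,12), (10,13), (12,14), (17,18), (19,23), (22,24).
Pick (2,4); next start ≥ 4 → (5,6); next start ≥ 6 → (7,8); next start ≥ 8 → (9,11); next start ≥ 11 → (11,12); next start ≥ 12 → (12,14); next start ≥ 14 → (17,18); next start ≥ 18 → (19,23).
Selected 8 shows.

8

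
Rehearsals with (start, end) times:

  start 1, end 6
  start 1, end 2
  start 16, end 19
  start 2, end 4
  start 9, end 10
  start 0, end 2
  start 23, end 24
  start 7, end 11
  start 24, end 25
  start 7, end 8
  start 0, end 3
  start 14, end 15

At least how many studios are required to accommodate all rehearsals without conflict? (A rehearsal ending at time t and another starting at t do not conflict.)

4

Count concurrent intervals with a sweep; the peak is the room count.
Events (time:±→running): 0:+→1 0:+→2 1:+→3 1:+→4 … peak 4.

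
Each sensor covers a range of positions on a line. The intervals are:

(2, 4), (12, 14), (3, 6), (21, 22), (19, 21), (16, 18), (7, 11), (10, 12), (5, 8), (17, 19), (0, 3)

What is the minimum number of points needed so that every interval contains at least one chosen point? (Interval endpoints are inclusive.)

Process intervals by earliest right end; each time one isn't hit yet, stab at its right endpoint.
By right end: [0,3]  [2,4]  [3,6]  [5,8]  [7,11]  [10,12]  [12,14]  [16,18]  [17,19]  [19,21]  [21,22]
[0,3] uncovered → point at 3; [5,8] uncovered → point at 8; [10,12] uncovered → point at 12; [16,18] uncovered → point at 18; [19,21] uncovered → point at 21.
Points: 3, 8, 12, 18, 21 (5 total).

5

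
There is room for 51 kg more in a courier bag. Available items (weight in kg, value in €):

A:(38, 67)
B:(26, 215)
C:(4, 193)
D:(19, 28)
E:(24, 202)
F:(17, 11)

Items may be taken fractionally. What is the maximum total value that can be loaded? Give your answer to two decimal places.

Order: C (193/4=48.25) > E (202/24=8.42) > B (215/26=8.27) > A (67/38=1.76) > D (28/19=1.47) > F (11/17=0.65)
Fill: take C (4 @ 193) → take E (24 @ 202) → take 23/26 of B → 190.19; 51/51 used.
Total value = 585.19

585.19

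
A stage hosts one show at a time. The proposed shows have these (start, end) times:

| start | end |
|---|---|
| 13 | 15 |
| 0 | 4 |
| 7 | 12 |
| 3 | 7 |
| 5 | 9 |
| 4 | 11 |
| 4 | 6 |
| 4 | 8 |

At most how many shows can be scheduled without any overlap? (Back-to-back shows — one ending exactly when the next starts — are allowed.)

4

Sort by end time and greedily take each interval whose start is ≥ the last chosen end.
Sorted by end: (0,4)  (4,6)  (3,7)  (4,8)  (5,9)  (4,11)  (7,12)  (13,15)
take (0,4); take (4,6); skip (4,8); take (7,12); take (13,15).
Selected 4 shows.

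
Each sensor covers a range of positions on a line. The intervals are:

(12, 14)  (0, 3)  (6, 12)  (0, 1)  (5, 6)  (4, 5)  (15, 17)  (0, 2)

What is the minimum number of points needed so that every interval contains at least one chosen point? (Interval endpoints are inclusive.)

4

Sorted: [0,1] [0,2] [0,3] [4,5] [5,6] [6,12] [12,14] [15,17]
{[0,1],[0,2],[0,3]} hit by 1; {[4,5],[5,6]} hit by 5; {[6,12],[12,14]} hit by 12; {[15,17]} hit by 17.
Points: 1, 5, 12, 17 (4 total).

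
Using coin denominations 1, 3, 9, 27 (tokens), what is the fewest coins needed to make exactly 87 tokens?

87 − 3×27→6 − 2×3→0
Total coins = 3 + 2 = 5

5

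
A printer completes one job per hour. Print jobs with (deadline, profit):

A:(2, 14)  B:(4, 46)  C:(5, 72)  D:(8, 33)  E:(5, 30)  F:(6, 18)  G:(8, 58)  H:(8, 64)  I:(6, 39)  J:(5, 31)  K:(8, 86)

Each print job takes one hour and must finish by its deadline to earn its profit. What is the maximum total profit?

429

By profit: K(d8,86), C(d5,72), H(d8,64), G(d8,58), B(d4,46), I(d6,39), D(d8,33), J(d5,31), E(d5,30), F(d6,18), A(d2,14)
K→slot 8; C→slot 5; H→slot 7; G→slot 6; B→slot 4; I→slot 3; D→slot 2; J→slot 1; E skipped; F skipped; A skipped.
Profit = 31 + 33 + 39 + 46 + 72 + 58 + 64 + 86 = 429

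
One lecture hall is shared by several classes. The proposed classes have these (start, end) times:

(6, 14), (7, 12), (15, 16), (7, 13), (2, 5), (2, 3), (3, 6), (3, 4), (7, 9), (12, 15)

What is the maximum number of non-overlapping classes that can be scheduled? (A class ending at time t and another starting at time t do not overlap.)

Order by finish time; keep every interval that doesn't clash with the previous kept one.
By end time: (2,3), (3,4), (2,5), (3,6), (7,9), (7,12), (7,13), (6,14), (12,15), (15,16).
Pick (2,3); next start ≥ 3 → (3,4); next start ≥ 4 → (7,9); next start ≥ 9 → (12,15); next start ≥ 15 → (15,16).
Selected 5 classes.

5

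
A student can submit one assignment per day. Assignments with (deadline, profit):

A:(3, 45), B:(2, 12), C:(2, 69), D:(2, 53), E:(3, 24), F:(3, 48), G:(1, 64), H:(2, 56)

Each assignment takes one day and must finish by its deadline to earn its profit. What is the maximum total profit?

Sort by profit descending; place each in the latest free slot ≤ its deadline.
Profit order: C=69 G=64 H=56 D=53 F=48 A=45 E=24 B=12
Assign: C→slot 2, G→slot 1, H skipped, D skipped, F→slot 3, A skipped, E skipped, B skipped.
Slots: [1:G] [2:C] [3:F]
Profit = 64 + 69 + 48 = 181

181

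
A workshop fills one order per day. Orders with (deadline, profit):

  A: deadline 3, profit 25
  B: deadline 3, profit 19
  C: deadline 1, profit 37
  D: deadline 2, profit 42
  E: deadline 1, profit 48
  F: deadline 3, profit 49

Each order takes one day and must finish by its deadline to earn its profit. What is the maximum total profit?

Sort by profit descending; place each in the latest free slot ≤ its deadline.
By profit: F(d3,49), E(d1,48), D(d2,42), C(d1,37), A(d3,25), B(d3,19)
F→slot 3; E→slot 1; D→slot 2; C skipped; A skipped; B skipped.
Profit = 48 + 42 + 49 = 139

139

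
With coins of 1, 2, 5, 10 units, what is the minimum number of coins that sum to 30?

3

30 − 3×10→0
Total coins = 3 = 3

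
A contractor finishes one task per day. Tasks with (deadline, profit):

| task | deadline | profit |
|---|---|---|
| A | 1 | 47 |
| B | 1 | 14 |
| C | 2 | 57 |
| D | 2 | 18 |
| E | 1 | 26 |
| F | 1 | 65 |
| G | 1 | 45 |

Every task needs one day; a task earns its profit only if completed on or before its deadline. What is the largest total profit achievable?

122

Sort by profit descending; place each in the latest free slot ≤ its deadline.
By profit: F(d1,65), C(d2,57), A(d1,47), G(d1,45), E(d1,26), D(d2,18), B(d1,14)
F→slot 1; C→slot 2; A skipped; G skipped; E skipped; D skipped; B skipped.
Profit = 65 + 57 = 122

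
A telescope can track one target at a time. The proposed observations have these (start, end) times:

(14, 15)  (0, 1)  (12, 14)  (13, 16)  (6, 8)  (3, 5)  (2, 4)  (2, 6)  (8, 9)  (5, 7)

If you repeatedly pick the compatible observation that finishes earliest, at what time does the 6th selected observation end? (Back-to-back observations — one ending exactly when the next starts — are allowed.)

15

Greedy by earliest finish: after sorting by end time, pick each interval compatible with the last pick.
Sorted by end: (0,1)  (2,4)  (3,5)  (2,6)  (5,7)  (6,8)  (8,9)  (12,14)  (14,15)  (13,16)
take (0,1); take (2,4); take (5,7); skip (6,8); take (8,9); take (12,14); take (14,15).
Selected: (0,1) (2,4) (5,7) (8,9) (12,14) (14,15)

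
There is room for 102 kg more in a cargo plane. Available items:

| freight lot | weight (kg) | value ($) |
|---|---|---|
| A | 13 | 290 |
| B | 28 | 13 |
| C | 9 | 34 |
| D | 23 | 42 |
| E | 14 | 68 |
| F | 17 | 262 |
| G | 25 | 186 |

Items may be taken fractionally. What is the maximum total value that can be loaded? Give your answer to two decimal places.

882.46

Ratios (sorted): A 22.31, F 15.41, G 7.44, E 4.86, C 3.78, D 1.83, B 0.46
take A (13 @ 290); take F (17 @ 262); take G (25 @ 186); take E (14 @ 68); take C (9 @ 34); take D (23 @ 42); take 1/28 of B → 0.46. Capacity used 102/102.
Total value = 882.46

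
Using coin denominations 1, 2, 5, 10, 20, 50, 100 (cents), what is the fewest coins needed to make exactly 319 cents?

7

319 = 3×100 + 1×10 + 1×5 + 2×2
Total coins = 3 + 1 + 1 + 2 = 7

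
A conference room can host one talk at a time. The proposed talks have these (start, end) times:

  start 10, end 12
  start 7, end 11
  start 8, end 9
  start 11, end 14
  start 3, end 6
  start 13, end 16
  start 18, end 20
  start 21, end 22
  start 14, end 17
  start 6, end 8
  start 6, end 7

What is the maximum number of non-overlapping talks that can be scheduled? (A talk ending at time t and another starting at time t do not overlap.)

7

Sorted by end: (3,6)  (6,7)  (6,8)  (8,9)  (7,11)  (10,12)  (11,14)  (13,16)  (14,17)  (18,20)  (21,22)
take (3,6); take (6,7); skip (6,8); take (8,9); take (10,12); take (13,16); skip (14,17); take (18,20); take (21,22).
Selected 7 talks.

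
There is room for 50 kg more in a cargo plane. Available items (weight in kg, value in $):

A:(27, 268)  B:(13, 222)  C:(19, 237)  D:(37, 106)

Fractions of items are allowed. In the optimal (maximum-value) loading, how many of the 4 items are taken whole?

Greedy by value/weight ratio, highest first.
Ratios (sorted): B 17.08, C 12.47, A 9.93, D 2.86
take B (13 @ 222); take C (19 @ 237); take 18/27 of A → 178.67. Capacity used 50/50.
2 item(s) taken whole; one partial (take 18/27 of A).

2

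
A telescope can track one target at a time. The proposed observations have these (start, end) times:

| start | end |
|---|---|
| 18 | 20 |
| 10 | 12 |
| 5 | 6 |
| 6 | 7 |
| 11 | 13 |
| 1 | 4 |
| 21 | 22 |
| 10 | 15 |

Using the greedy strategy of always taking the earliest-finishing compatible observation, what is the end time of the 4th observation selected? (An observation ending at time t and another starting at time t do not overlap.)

Sort by end time and greedily take each interval whose start is ≥ the last chosen end.
Sorted by end: (1,4)  (5,6)  (6,7)  (10,12)  (11,13)  (10,15)  (18,20)  (21,22)
take (1,4); take (5,6); take (6,7); take (10,12); skip (11,13); take (18,20); take (21,22).
Selected: (1,4) (5,6) (6,7) (10,12) (18,20) (21,22)

12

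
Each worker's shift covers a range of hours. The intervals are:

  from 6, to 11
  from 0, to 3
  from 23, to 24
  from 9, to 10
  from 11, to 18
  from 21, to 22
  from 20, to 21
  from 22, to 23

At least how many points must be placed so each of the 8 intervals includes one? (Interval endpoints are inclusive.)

5

Sort by right endpoint; whenever an interval is uncovered, place a point at its right end.
By right end: [0,3]  [9,10]  [6,11]  [11,18]  [20,21]  [21,22]  [22,23]  [23,24]
[0,3] uncovered → point at 3; [9,10] uncovered → point at 10; [11,18] uncovered → point at 18; [20,21] uncovered → point at 21; [22,23] uncovered → point at 23.
Points: 3, 10, 18, 21, 23 (5 total).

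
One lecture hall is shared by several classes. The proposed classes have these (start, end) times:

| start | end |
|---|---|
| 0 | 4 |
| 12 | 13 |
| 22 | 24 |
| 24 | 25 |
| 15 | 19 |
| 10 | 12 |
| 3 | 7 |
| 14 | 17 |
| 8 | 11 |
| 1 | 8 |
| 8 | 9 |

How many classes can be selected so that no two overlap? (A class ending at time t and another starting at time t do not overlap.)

By end time: (0,4), (3,7), (1,8), (8,9), (8,11), (10,12), (12,13), (14,17), (15,19), (22,24), (24,25).
Pick (0,4); next start ≥ 4 → (8,9); next start ≥ 9 → (10,12); next start ≥ 12 → (12,13); next start ≥ 13 → (14,17); next start ≥ 17 → (22,24); next start ≥ 24 → (24,25).
Selected 7 classes.

7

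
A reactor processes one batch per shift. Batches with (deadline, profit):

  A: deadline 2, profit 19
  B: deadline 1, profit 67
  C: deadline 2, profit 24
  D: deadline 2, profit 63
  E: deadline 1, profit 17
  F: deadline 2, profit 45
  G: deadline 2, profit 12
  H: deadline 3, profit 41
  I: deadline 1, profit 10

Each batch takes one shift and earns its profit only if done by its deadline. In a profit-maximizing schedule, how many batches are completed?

3

By profit: B(d1,67), D(d2,63), F(d2,45), H(d3,41), C(d2,24), A(d2,19), E(d1,17), G(d2,12), I(d1,10)
B→slot 1; D→slot 2; F skipped; H→slot 3; C skipped; A skipped; E skipped; G skipped; I skipped.
3 of 9 scheduled.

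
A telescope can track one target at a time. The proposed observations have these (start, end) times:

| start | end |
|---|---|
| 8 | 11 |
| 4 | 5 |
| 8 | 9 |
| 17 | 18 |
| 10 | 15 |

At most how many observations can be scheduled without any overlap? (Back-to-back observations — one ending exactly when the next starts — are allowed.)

4

Sorted by end: (4,5)  (8,9)  (8,11)  (10,15)  (17,18)
take (4,5); take (8,9); take (10,15); take (17,18).
Selected 4 observations.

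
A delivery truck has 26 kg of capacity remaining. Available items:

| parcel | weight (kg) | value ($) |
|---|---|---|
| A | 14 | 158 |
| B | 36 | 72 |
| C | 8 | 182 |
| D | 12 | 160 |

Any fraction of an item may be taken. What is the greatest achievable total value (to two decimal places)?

Sort by value per unit weight and fill in that order.
Order: C (182/8=22.75) > D (160/12=13.33) > A (158/14=11.29) > B (72/36=2.00)
Fill: take C (8 @ 182) → take D (12 @ 160) → take 6/14 of A → 67.71; 26/26 used.
Total value = 409.71

409.71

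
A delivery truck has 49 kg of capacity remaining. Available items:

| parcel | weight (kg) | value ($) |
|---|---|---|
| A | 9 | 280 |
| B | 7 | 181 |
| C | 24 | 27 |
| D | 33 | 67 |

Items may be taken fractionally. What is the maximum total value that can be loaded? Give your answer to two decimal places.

528.00

Greedy by value/weight ratio, highest first.
Ratios (sorted): A 31.11, B 25.86, D 2.03, C 1.12
take A (9 @ 280); take B (7 @ 181); take D (33 @ 67). Capacity used 49/49.
Total value = 528.00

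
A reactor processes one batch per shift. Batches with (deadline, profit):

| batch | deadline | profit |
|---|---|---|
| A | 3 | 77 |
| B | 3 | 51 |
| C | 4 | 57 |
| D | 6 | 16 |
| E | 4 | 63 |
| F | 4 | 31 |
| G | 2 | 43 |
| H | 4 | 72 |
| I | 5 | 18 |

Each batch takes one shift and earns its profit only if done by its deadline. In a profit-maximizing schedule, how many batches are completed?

6

Take jobs in profit order; each goes to the latest open slot no later than its deadline.
Profit order: A=77 H=72 E=63 C=57 B=51 G=43 F=31 I=18 D=16
Assign: A→slot 3, H→slot 4, E→slot 2, C→slot 1, B skipped, G skipped, F skipped, I→slot 5, D→slot 6.
Slots: [1:C] [2:E] [3:A] [4:H] [5:I] [6:D]
6 of 9 scheduled.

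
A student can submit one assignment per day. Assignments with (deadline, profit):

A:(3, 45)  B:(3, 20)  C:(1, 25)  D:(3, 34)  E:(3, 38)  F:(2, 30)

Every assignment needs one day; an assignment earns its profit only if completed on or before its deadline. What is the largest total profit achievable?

117

Sort by profit descending; place each in the latest free slot ≤ its deadline.
Profit order: A=45 E=38 D=34 F=30 C=25 B=20
Assign: A→slot 3, E→slot 2, D→slot 1, F skipped, C skipped, B skipped.
Slots: [1:D] [2:E] [3:A]
Profit = 34 + 38 + 45 = 117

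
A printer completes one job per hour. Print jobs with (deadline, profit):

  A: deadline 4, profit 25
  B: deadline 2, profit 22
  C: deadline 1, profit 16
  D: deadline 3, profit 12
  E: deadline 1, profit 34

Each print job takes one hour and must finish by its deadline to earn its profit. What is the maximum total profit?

Sort by profit descending; place each in the latest free slot ≤ its deadline.
Profit order: E=34 A=25 B=22 C=16 D=12
Assign: E→slot 1, A→slot 4, B→slot 2, C skipped, D→slot 3.
Slots: [1:E] [2:B] [3:D] [4:A]
Profit = 34 + 22 + 12 + 25 = 93

93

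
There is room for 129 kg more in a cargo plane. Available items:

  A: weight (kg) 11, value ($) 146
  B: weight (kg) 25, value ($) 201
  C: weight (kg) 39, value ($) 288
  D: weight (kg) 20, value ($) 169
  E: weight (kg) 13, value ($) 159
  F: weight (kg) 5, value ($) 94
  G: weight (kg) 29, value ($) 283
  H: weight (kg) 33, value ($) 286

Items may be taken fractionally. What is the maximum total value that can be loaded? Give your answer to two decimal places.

Greedy by value/weight ratio, highest first.
Order: F (94/5=18.80) > A (146/11=13.27) > E (159/13=12.23) > G (283/29=9.76) > H (286/33=8.67) > D (169/20=8.45) > B (201/25=8.04) > C (288/39=7.38)
Fill: take F (5 @ 94) → take A (11 @ 146) → take E (13 @ 159) → take G (29 @ 283) → take H (33 @ 286) → take D (20 @ 169) → take 18/25 of B → 144.72; 129/129 used.
Total value = 1281.72

1281.72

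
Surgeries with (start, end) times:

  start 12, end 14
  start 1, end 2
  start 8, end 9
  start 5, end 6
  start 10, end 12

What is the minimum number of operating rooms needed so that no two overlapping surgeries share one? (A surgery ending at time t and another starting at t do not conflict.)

Events (time:±→running): 1:+→1 … peak 1.

1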